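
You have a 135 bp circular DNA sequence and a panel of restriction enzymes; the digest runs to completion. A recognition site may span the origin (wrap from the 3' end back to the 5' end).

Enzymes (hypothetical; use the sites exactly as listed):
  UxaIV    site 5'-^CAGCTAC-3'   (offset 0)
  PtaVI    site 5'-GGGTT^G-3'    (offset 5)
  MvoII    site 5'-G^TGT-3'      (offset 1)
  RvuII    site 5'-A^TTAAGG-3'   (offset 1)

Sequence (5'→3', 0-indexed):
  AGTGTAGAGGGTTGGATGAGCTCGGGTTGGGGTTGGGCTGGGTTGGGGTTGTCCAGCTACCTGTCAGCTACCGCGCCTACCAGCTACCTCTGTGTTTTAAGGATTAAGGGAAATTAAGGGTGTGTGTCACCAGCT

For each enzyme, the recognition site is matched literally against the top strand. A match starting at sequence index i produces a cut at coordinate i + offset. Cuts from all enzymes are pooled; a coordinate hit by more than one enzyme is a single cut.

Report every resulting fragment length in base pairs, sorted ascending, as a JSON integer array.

[2,2,3,6,6,7,10,10,11,11,11,12,13,15,16]

Scan for sites:
  UxaIV (CAGCTAC, off=0): starts [53, 64, 80] → cuts [53, 64, 80]
  PtaVI (GGGTTG, off=5): starts [8, 23, 29, 39, 45] → cuts [13, 28, 34, 44, 50]
  MvoII (GTGT, off=1): starts [1, 91, 119, 121, 123] → cuts [2, 92, 120, 122, 124]
  RvuII (ATTAAGG, off=1): starts [102, 112] → cuts [103, 113]

Pooled cuts: [2, 13, 28, 34, 44, 50, 53, 64, 80, 92, 103, 113, 120, 122, 124]

Fragments:
  2→13: 11 bp
  13→28: 15 bp
  28→34: 6 bp
  34→44: 10 bp
  44→50: 6 bp
  50→53: 3 bp
  53→64: 11 bp
  64→80: 16 bp
  80→92: 12 bp
  92→103: 11 bp
  103→113: 10 bp
  113→120: 7 bp
  120→122: 2 bp
  122→124: 2 bp
  124→2 (wrap): 135-124+2 = 13 bp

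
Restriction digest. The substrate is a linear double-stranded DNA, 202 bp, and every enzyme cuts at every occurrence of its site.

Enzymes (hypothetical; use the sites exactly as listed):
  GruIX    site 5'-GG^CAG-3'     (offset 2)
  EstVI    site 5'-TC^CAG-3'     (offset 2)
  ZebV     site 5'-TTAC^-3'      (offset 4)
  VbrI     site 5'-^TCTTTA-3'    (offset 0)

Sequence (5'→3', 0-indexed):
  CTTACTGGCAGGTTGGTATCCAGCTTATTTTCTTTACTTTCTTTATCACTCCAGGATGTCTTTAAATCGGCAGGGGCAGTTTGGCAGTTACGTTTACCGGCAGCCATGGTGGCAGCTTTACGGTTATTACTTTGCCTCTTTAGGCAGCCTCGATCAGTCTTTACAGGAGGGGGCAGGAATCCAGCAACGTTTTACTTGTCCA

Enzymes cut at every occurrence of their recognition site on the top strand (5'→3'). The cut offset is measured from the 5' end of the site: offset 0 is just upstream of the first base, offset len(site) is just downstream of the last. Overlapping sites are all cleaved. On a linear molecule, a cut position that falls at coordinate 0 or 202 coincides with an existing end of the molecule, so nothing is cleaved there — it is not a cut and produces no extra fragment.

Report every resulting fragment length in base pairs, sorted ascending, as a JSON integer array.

[2,3,3,5,6,6,6,7,7,7,7,7,8,8,8,9,9,9,10,12,12,12,12,13,14]

Scan for sites:
  GruIX (GGCAG, off=2): starts [6, 68, 74, 82, 98, 110, 142, 171] → cuts [8, 70, 76, 84, 100, 112, 144, 173]
  EstVI (TCCAG, off=2): starts [18, 49, 179] → cuts [20, 51, 181]
  ZebV (TTAC, off=4): starts [1, 33, 87, 93, 117, 126, 160, 191] → cuts [5, 37, 91, 97, 121, 130, 164, 195]
  VbrI (TCTTTA, off=0): starts [30, 39, 58, 136, 157] → cuts [30, 39, 58, 136, 157]

Pooled cuts: [5, 8, 20, 30, 37, 39, 51, 58, 70, 76, 84, 91, 97, 100, 112, 121, 130, 136, 144, 157, 164, 173, 181, 195]

Fragment lengths:
  [0,5): 5 bp
  [5,8): 3 bp
  [8,20): 12 bp
  [20,30): 10 bp
  [30,37): 7 bp
  [37,39): 2 bp
  [39,51): 12 bp
  [51,58): 7 bp
  [58,70): 12 bp
  [70,76): 6 bp
  [76,84): 8 bp
  [84,91): 7 bp
  [91,97): 6 bp
  [97,100): 3 bp
  [100,112): 12 bp
  [112,121): 9 bp
  [121,130): 9 bp
  [130,136): 6 bp
  [136,144): 8 bp
  [144,157): 13 bp
  [157,164): 7 bp
  [164,173): 9 bp
  [173,181): 8 bp
  [181,195): 14 bp
  [195,202): 7 bp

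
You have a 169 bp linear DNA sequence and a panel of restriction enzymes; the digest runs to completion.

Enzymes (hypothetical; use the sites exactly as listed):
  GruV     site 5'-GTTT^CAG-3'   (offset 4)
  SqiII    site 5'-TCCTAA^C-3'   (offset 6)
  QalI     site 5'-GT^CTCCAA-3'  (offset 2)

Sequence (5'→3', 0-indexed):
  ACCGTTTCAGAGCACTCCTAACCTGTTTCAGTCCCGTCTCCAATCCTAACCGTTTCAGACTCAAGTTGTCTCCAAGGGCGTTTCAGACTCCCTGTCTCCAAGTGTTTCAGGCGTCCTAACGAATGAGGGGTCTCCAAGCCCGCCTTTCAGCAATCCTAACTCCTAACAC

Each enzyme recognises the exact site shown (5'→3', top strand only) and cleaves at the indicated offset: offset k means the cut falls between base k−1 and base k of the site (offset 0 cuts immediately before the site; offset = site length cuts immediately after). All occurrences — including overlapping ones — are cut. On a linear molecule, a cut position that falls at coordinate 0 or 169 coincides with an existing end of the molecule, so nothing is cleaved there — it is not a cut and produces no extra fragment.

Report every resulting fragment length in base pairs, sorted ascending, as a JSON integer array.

Scan for sites:
  GruV GTTTCAG/4: at [3, 24, 51, 79, 103] ⇒ [7, 28, 55, 83, 107]
  SqiII TCCTAAC/6: at [15, 43, 113, 153, 160] ⇒ [21, 49, 119, 159, 166]
  QalI GTCTCCAA/2: at [35, 67, 93, 129] ⇒ [37, 69, 95, 131]

Pooled cuts: [7, 21, 28, 37, 49, 55, 69, 83, 95, 107, 119, 131, 159, 166]

Fragments:
  [0,7): 7 bp
  [7,21): 14 bp
  [21,28): 7 bp
  [28,37): 9 bp
  [37,49): 12 bp
  [49,55): 6 bp
  [55,69): 14 bp
  [69,83): 14 bp
  [83,95): 12 bp
  [95,107): 12 bp
  [107,119): 12 bp
  [119,131): 12 bp
  [131,159): 28 bp
  [159,166): 7 bp
  [166,169): 3 bp

[3,6,7,7,7,9,12,12,12,12,12,14,14,14,28]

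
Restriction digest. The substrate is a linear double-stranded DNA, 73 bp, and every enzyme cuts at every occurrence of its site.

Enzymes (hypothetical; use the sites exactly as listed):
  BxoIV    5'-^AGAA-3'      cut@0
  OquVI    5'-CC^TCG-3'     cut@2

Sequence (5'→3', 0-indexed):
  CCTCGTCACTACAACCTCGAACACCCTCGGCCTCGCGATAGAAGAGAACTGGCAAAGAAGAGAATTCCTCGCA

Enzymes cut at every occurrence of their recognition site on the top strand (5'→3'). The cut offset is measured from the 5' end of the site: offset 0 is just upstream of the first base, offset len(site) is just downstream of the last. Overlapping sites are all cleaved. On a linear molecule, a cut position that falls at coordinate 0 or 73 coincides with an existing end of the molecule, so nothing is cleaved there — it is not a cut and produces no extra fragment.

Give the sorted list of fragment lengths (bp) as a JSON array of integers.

[2,5,5,5,6,7,8,10,11,14]

Per-enzyme occurrences:
  BxoIV AGAA/0: at [39, 44, 55, 60] ⇒ [39, 44, 55, 60]
  OquVI CCTCG/2: at [0, 14, 24, 30, 66] ⇒ [2, 16, 26, 32, 68]

All cut coordinates (distinct, sorted): [2, 16, 26, 32, 39, 44, 55, 60, 68]

Fragment lengths:
  [0,2): 2 bp
  [2,16): 14 bp
  [16,26): 10 bp
  [26,32): 6 bp
  [32,39): 7 bp
  [39,44): 5 bp
  [44,55): 11 bp
  [55,60): 5 bp
  [60,68): 8 bp
  [68,73): 5 bp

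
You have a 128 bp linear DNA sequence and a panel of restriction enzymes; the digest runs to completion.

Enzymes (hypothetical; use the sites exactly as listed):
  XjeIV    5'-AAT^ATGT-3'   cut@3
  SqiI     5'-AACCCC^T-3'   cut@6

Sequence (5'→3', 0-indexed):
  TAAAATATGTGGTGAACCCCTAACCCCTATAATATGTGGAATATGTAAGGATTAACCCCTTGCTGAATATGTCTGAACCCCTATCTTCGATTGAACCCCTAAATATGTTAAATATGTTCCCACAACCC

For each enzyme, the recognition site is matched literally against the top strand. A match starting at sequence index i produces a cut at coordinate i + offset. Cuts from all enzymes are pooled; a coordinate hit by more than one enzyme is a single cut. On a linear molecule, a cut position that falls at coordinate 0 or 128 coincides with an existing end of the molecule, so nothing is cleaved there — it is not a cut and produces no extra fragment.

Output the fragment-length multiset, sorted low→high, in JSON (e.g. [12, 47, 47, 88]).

[5,6,6,7,9,9,9,13,14,15,17,18]

Site scan:
  XjeIV AATATGT/3: at [3, 30, 39, 65, 101, 110] ⇒ [6, 33, 42, 68, 104, 113]
  SqiI AACCCCT/6: at [14, 21, 53, 75, 93] ⇒ [20, 27, 59, 81, 99]

Pooled cuts: [6, 20, 27, 33, 42, 59, 68, 81, 99, 104, 113]

Fragments:
  [0,6): 6 bp
  [6,20): 14 bp
  [20,27): 7 bp
  [27,33): 6 bp
  [33,42): 9 bp
  [42,59): 17 bp
  [59,68): 9 bp
  [68,81): 13 bp
  [81,99): 18 bp
  [99,104): 5 bp
  [104,113): 9 bp
  [113,128): 15 bp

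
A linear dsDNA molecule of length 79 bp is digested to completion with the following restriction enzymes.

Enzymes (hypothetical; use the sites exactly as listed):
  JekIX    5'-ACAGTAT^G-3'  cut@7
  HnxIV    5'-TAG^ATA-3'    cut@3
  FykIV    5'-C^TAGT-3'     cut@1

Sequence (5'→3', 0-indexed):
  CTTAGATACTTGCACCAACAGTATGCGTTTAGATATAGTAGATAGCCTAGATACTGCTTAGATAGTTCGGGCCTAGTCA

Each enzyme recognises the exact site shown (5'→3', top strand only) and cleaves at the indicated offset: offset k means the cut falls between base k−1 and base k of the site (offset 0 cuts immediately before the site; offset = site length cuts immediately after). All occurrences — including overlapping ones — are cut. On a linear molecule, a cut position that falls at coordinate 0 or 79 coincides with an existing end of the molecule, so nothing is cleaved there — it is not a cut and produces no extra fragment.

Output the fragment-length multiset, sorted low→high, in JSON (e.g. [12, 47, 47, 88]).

[5,6,8,9,9,11,12,19]

Site scan:
  JekIX ACAGTATG/7: at [17] ⇒ [24]
  HnxIV TAGATA/3: at [2, 29, 38, 47, 58] ⇒ [5, 32, 41, 50, 61]
  FykIV CTAGT/1: at [72] ⇒ [73]

Pooled cuts: [5, 24, 32, 41, 50, 61, 73]

Fragment lengths:
  [0,5): 5 bp
  [5,24): 19 bp
  [24,32): 8 bp
  [32,41): 9 bp
  [41,50): 9 bp
  [50,61): 11 bp
  [61,73): 12 bp
  [73,79): 6 bp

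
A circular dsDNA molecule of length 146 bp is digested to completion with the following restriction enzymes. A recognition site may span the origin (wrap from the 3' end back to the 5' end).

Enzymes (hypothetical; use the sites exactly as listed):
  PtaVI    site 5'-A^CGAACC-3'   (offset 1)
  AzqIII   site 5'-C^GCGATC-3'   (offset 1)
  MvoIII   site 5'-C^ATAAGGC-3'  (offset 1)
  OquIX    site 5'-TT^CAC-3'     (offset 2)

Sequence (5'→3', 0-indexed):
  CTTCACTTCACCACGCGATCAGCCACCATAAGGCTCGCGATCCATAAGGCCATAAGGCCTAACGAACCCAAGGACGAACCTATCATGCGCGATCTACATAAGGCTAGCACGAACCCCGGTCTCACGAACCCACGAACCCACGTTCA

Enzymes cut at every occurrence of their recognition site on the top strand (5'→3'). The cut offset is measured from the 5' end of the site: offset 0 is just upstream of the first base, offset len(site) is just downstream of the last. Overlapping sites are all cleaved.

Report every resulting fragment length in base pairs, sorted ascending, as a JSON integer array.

[5,5,6,7,8,8,9,9,11,12,12,12,13,14,15]

Per-enzyme occurrences:
  PtaVI (ACGAACC, off=1): starts [61, 73, 108, 123, 131] → cuts [62, 74, 109, 124, 132]
  AzqIII (CGCGATC, off=1): starts [13, 35, 87] → cuts [14, 36, 88]
  MvoIII (CATAAGGC, off=1): starts [26, 42, 50, 96] → cuts [27, 43, 51, 97]
  OquIX (TTCAC, off=2): starts [1, 6, 142] → cuts [3, 8, 144]

Pooled cuts: [3, 8, 14, 27, 36, 43, 51, 62, 74, 88, 97, 109, 124, 132, 144]

Fragment lengths:
  3→8: 5 bp
  8→14: 6 bp
  14→27: 13 bp
  27→36: 9 bp
  36→43: 7 bp
  43→51: 8 bp
  51→62: 11 bp
  62→74: 12 bp
  74→88: 14 bp
  88→97: 9 bp
  97→109: 12 bp
  109→124: 15 bp
  124→132: 8 bp
  132→144: 12 bp
  144→3 (wrap): 146-144+3 = 5 bp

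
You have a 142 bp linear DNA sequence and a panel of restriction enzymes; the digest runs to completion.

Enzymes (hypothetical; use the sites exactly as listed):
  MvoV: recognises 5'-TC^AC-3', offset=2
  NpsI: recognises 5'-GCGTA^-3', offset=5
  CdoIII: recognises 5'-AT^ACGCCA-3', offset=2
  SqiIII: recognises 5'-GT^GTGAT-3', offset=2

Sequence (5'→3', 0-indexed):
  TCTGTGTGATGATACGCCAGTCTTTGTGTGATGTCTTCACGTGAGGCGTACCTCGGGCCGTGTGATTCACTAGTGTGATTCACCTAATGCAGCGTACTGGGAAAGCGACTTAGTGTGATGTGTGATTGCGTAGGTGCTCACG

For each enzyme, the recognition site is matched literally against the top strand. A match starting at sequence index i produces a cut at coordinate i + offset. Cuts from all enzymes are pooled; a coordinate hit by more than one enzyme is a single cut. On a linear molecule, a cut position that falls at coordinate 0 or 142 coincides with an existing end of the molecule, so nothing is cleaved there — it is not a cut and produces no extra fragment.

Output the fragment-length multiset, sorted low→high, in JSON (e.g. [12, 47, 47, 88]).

Site scan:
  MvoV TCAC/2: at [36, 66, 79, 137] ⇒ [38, 68, 81, 139]
  NpsI GCGTA/5: at [45, 91, 127] ⇒ [50, 96, 132]
  CdoIII ATACGCCA/2: at [11] ⇒ [13]
  SqiIII GTGTGAT/2: at [3, 25, 59, 72, 112, 119] ⇒ [5, 27, 61, 74, 114, 121]

All cut coordinates (distinct, sorted): [5, 13, 27, 38, 50, 61, 68, 74, 81, 96, 114, 121, 132, 139]

Fragments:
  [0,5): 5 bp
  [5,13): 8 bp
  [13,27): 14 bp
  [27,38): 11 bp
  [38,50): 12 bp
  [50,61): 11 bp
  [61,68): 7 bp
  [68,74): 6 bp
  [74,81): 7 bp
  [81,96): 15 bp
  [96,114): 18 bp
  [114,121): 7 bp
  [121,132): 11 bp
  [132,139): 7 bp
  [139,142): 3 bp

[3,5,6,7,7,7,7,8,11,11,11,12,14,15,18]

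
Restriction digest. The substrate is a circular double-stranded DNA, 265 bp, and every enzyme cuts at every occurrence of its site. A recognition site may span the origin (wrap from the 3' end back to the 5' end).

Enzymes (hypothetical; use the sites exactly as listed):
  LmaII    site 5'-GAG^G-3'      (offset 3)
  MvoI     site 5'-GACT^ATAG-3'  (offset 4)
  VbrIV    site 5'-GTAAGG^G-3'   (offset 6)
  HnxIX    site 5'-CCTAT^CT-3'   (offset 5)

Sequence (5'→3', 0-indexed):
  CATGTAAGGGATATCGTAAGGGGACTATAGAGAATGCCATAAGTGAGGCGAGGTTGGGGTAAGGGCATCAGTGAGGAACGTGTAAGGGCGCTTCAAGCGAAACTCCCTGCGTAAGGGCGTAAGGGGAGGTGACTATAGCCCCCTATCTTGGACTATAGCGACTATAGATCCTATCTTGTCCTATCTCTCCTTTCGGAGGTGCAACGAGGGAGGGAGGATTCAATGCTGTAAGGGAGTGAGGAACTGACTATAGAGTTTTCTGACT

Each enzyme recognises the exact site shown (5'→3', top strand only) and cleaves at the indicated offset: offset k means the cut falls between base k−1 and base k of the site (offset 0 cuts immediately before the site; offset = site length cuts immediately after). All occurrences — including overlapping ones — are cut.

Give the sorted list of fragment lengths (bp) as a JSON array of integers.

Per-enzyme occurrences:
  LmaII GAGG/3: at [44, 49, 72, 125, 195, 205, 209, 213, 237] ⇒ [47, 52, 75, 128, 198, 208, 212, 216, 240]
  MvoI GACTATAG/4: at [22, 130, 150, 159, 245] ⇒ [26, 134, 154, 163, 249]
  VbrIV GTAAGGG/6: at [3, 15, 58, 81, 110, 118, 227] ⇒ [9, 21, 64, 87, 116, 124, 233]
  HnxIX CCTATCT/5: at [141, 169, 179] ⇒ [146, 174, 184]

Pooled cuts: [9, 21, 26, 47, 52, 64, 75, 87, 116, 124, 128, 134, 146, 154, 163, 174, 184, 198, 208, 212, 216, 233, 240, 249]

Fragments:
  9→21: 12 bp
  21→26: 5 bp
  26→47: 21 bp
  47→52: 5 bp
  52→64: 12 bp
  64→75: 11 bp
  75→87: 12 bp
  87→116: 29 bp
  116→124: 8 bp
  124→128: 4 bp
  128→134: 6 bp
  134→146: 12 bp
  146→154: 8 bp
  154→163: 9 bp
  163→174: 11 bp
  174→184: 10 bp
  184→198: 14 bp
  198→208: 10 bp
  208→212: 4 bp
  212→216: 4 bp
  216→233: 17 bp
  233→240: 7 bp
  240→249: 9 bp
  249→9 (wrap): 265-249+9 = 25 bp

[4,4,4,5,5,6,7,8,8,9,9,10,10,11,11,12,12,12,12,14,17,21,25,29]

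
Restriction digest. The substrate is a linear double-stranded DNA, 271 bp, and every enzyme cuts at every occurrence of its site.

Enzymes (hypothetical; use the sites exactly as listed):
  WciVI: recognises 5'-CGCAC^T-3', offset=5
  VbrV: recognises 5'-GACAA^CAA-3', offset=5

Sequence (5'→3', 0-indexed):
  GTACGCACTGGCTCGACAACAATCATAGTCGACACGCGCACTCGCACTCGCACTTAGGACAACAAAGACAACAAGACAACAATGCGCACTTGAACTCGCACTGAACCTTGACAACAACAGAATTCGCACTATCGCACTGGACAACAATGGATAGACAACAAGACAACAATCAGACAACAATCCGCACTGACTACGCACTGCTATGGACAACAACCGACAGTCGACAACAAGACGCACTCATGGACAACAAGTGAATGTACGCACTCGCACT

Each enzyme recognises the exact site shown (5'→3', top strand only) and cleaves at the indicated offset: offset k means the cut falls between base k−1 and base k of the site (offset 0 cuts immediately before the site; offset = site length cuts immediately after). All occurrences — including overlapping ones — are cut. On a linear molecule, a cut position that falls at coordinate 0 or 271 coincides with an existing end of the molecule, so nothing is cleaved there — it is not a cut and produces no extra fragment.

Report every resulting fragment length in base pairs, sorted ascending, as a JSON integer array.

Scan for sites:
  WciVI CGCACT/5: at [3, 36, 42, 48, 84, 96, 124, 132, 182, 193, 232, 259, 265] ⇒ [8, 41, 47, 53, 89, 101, 129, 137, 187, 198, 237, 264, 270]
  VbrV GACAACAA/5: at [14, 57, 66, 74, 109, 139, 153, 161, 172, 205, 222, 242] ⇒ [19, 62, 71, 79, 114, 144, 158, 166, 177, 210, 227, 247]

All cut coordinates (distinct, sorted): [8, 19, 41, 47, 53, 62, 71, 79, 89, 101, 114, 129, 137, 144, 158, 166, 177, 187, 198, 210, 227, 237, 247, 264, 270]

Fragment lengths:
  [0,8): 8 bp
  [8,19): 11 bp
  [19,41): 22 bp
  [41,47): 6 bp
  [47,53): 6 bp
  [53,62): 9 bp
  [62,71): 9 bp
  [71,79): 8 bp
  [79,89): 10 bp
  [89,101): 12 bp
  [101,114): 13 bp
  [114,129): 15 bp
  [129,137): 8 bp
  [137,144): 7 bp
  [144,158): 14 bp
  [158,166): 8 bp
  [166,177): 11 bp
  [177,187): 10 bp
  [187,198): 11 bp
  [198,210): 12 bp
  [210,227): 17 bp
  [227,237): 10 bp
  [237,247): 10 bp
  [247,264): 17 bp
  [264,270): 6 bp
  [270,271): 1 bp

[1,6,6,6,7,8,8,8,8,9,9,10,10,10,10,11,11,11,12,12,13,14,15,17,17,22]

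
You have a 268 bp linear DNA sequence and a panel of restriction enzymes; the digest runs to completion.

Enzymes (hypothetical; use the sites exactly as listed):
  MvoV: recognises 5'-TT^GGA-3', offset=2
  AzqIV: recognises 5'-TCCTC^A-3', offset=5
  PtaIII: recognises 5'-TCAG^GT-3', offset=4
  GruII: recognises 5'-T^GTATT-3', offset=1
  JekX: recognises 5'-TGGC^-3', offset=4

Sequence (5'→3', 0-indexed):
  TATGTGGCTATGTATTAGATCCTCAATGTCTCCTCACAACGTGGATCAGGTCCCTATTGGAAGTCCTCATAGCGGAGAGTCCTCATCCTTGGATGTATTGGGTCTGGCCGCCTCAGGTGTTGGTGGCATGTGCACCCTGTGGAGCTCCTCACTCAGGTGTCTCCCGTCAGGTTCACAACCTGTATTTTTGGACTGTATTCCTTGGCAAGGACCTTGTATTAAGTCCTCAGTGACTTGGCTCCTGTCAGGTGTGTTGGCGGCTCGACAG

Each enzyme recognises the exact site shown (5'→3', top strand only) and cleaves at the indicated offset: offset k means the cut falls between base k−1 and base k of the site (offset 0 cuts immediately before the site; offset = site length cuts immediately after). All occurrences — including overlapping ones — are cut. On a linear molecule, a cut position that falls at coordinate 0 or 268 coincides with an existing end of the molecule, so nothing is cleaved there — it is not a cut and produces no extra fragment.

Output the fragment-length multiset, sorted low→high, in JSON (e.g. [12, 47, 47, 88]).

[3,4,5,6,6,8,8,8,9,9,9,10,10,10,11,11,11,11,12,13,13,14,14,14,16,23]

Per-enzyme occurrences:
  MvoV (TTGGA, off=2): starts [56, 88, 187] → cuts [58, 90, 189]
  AzqIV (TCCTCA, off=5): starts [19, 30, 63, 79, 145, 223] → cuts [24, 35, 68, 84, 150, 228]
  PtaIII (TCAGGT, off=4): starts [45, 112, 152, 166, 244] → cuts [49, 116, 156, 170, 248]
  GruII (TGTATT, off=1): starts [10, 93, 180, 193, 214] → cuts [11, 94, 181, 194, 215]
  JekX (TGGC, off=4): starts [4, 104, 123, 202, 235, 254] → cuts [8, 108, 127, 206, 239, 258]

All cut coordinates (distinct, sorted): [8, 11, 24, 35, 49, 58, 68, 84, 90, 94, 108, 116, 127, 150, 156, 170, 181, 189, 194, 206, 215, 228, 239, 248, 258]

Fragments:
  [0,8): 8 bp
  [8,11): 3 bp
  [11,24): 13 bp
  [24,35): 11 bp
  [35,49): 14 bp
  [49,58): 9 bp
  [58,68): 10 bp
  [68,84): 16 bp
  [84,90): 6 bp
  [90,94): 4 bp
  [94,108): 14 bp
  [108,116): 8 bp
  [116,127): 11 bp
  [127,150): 23 bp
  [150,156): 6 bp
  [156,170): 14 bp
  [170,181): 11 bp
  [181,189): 8 bp
  [189,194): 5 bp
  [194,206): 12 bp
  [206,215): 9 bp
  [215,228): 13 bp
  [228,239): 11 bp
  [239,248): 9 bp
  [248,258): 10 bp
  [258,268): 10 bp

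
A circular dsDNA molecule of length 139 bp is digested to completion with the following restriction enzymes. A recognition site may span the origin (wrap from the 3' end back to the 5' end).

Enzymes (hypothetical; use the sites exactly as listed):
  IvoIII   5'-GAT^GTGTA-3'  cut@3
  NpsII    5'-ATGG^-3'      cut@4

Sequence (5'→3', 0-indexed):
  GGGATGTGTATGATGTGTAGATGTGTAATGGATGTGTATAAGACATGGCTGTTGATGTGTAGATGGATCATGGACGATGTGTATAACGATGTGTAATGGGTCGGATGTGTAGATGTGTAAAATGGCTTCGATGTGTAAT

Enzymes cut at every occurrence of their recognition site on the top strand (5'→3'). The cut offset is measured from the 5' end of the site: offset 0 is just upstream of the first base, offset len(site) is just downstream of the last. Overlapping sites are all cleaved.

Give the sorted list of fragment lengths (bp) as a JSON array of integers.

[2,3,5,7,7,7,8,8,8,9,9,9,9,10,11,12,15]

Site scan:
  IvoIII GATGTGTA/3: at [2, 11, 19, 30, 53, 75, 87, 103, 111, 129] ⇒ [5, 14, 22, 33, 56, 78, 90, 106, 114, 132]
  NpsII ATGG/4: at [27, 44, 62, 69, 95, 121, 137] ⇒ [2, 31, 48, 66, 73, 99, 125]

All cut coordinates (distinct, sorted): [2, 5, 14, 22, 31, 33, 48, 56, 66, 73, 78, 90, 99, 106, 114, 125, 132]

Fragments:
  2→5: 3 bp
  5→14: 9 bp
  14→22: 8 bp
  22→31: 9 bp
  31→33: 2 bp
  33→48: 15 bp
  48→56: 8 bp
  56→66: 10 bp
  66→73: 7 bp
  73→78: 5 bp
  78→90: 12 bp
  90→99: 9 bp
  99→106: 7 bp
  106→114: 8 bp
  114→125: 11 bp
  125→132: 7 bp
  132→2 (wrap): 139-132+2 = 9 bp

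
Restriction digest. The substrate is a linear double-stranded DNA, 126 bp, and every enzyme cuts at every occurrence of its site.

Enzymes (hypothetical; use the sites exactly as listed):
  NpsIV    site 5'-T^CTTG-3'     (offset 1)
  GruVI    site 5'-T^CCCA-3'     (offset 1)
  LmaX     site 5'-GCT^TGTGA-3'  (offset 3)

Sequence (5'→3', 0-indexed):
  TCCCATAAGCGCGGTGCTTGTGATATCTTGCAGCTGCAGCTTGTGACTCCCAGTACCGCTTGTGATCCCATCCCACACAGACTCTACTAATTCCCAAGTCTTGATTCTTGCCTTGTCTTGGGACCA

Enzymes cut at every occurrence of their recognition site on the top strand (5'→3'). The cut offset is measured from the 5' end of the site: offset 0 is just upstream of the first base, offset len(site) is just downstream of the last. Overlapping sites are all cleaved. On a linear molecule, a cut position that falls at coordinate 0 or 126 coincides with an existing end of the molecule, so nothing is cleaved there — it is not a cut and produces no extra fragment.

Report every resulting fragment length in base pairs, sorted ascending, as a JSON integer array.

Per-enzyme occurrences:
  NpsIV TCTTG/1: at [25, 98, 105, 115] ⇒ [26, 99, 106, 116]
  GruVI TCCCA/1: at [0, 47, 65, 70, 91] ⇒ [1, 48, 66, 71, 92]
  LmaX GCTTGTGA/3: at [15, 38, 57] ⇒ [18, 41, 60]

Pooled cuts: [1, 18, 26, 41, 48, 60, 66, 71, 92, 99, 106, 116]

Fragments:
  [0,1): 1 bp
  [1,18): 17 bp
  [18,26): 8 bp
  [26,41): 15 bp
  [41,48): 7 bp
  [48,60): 12 bp
  [60,66): 6 bp
  [66,71): 5 bp
  [71,92): 21 bp
  [92,99): 7 bp
  [99,106): 7 bp
  [106,116): 10 bp
  [116,126): 10 bp

[1,5,6,7,7,7,8,10,10,12,15,17,21]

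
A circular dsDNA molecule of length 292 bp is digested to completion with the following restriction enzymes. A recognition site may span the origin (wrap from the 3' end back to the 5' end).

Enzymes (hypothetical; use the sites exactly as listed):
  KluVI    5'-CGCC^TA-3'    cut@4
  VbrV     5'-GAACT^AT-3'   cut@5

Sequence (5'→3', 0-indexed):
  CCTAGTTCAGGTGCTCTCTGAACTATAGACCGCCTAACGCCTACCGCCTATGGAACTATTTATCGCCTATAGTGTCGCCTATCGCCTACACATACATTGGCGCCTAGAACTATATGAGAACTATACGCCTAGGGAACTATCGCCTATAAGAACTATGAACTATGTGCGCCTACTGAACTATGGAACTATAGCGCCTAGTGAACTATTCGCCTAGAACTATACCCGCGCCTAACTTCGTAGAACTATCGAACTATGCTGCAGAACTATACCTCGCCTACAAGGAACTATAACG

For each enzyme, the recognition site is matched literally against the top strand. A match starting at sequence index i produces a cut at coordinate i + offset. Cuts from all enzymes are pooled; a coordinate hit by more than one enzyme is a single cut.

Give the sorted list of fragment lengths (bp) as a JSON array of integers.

[6,7,7,7,7,7,7,7,7,8,8,8,8,9,9,9,9,9,10,10,10,10,11,11,11,12,13,15,18,22]

Scan for sites:
  KluVI CGCCTA/4: at [30, 37, 44, 63, 75, 82, 100, 125, 140, 166, 191, 207, 225, 271, 290] ⇒ [2, 34, 41, 48, 67, 79, 86, 104, 129, 144, 170, 195, 211, 229, 275]
  VbrV GAACTAT/5: at [19, 52, 106, 117, 133, 149, 156, 174, 182, 199, 213, 239, 247, 260, 281] ⇒ [24, 57, 111, 122, 138, 154, 161, 179, 187, 204, 218, 244, 252, 265, 286]

All cut coordinates (distinct, sorted): [2, 24, 34, 41, 48, 57, 67, 79, 86, 104, 111, 122, 129, 138, 144, 154, 161, 170, 179, 187, 195, 204, 211, 218, 229, 244, 252, 265, 275, 286]

Fragments:
  2→24: 22 bp
  24→34: 10 bp
  34→41: 7 bp
  41→48: 7 bp
  48→57: 9 bp
  57→67: 10 bp
  67→79: 12 bp
  79→86: 7 bp
  86→104: 18 bp
  104→111: 7 bp
  111→122: 11 bp
  122→129: 7 bp
  129→138: 9 bp
  138→144: 6 bp
  144→154: 10 bp
  154→161: 7 bp
  161→170: 9 bp
  170→179: 9 bp
  179→187: 8 bp
  187→195: 8 bp
  195→204: 9 bp
  204→211: 7 bp
  211→218: 7 bp
  218→229: 11 bp
  229→244: 15 bp
  244→252: 8 bp
  252→265: 13 bp
  265→275: 10 bp
  275→286: 11 bp
  286→2 (wrap): 292-286+2 = 8 bp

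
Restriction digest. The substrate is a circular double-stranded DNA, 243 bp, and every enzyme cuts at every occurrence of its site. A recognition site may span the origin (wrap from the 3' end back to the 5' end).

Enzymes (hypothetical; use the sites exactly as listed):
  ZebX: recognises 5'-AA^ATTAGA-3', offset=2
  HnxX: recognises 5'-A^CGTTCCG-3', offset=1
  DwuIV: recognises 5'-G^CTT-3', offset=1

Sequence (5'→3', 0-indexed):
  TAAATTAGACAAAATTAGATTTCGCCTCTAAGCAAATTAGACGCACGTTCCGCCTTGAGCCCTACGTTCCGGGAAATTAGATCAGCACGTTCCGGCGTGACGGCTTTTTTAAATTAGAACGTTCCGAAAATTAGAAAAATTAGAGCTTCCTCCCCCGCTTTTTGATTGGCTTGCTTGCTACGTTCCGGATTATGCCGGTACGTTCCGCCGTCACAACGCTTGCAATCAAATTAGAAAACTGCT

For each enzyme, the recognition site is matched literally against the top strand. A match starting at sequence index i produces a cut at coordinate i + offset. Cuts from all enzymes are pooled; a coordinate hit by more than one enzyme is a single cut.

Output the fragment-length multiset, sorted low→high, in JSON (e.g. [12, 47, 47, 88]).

Site scan:
  ZebX AAATTAGA/2: at [1, 11, 33, 73, 110, 127, 136, 227] ⇒ [3, 13, 35, 75, 112, 129, 138, 229]
  HnxX ACGTTCCG/1: at [44, 63, 86, 118, 179, 199] ⇒ [45, 64, 87, 119, 180, 200]
  DwuIV GCTT/1: at [102, 144, 156, 168, 172, 217, 240] ⇒ [103, 145, 157, 169, 173, 218, 241]

Pooled cuts: [3, 13, 35, 45, 64, 75, 87, 103, 112, 119, 129, 138, 145, 157, 169, 173, 180, 200, 218, 229, 241]

Fragment lengths:
  3→13: 10 bp
  13→35: 22 bp
  35→45: 10 bp
  45→64: 19 bp
  64→75: 11 bp
  75→87: 12 bp
  87→103: 16 bp
  103→112: 9 bp
  112→119: 7 bp
  119→129: 10 bp
  129→138: 9 bp
  138→145: 7 bp
  145→157: 12 bp
  157→169: 12 bp
  169→173: 4 bp
  173→180: 7 bp
  180→200: 20 bp
  200→218: 18 bp
  218→229: 11 bp
  229→241: 12 bp
  241→3 (wrap): 243-241+3 = 5 bp

[4,5,7,7,7,9,9,10,10,10,11,11,12,12,12,12,16,18,19,20,22]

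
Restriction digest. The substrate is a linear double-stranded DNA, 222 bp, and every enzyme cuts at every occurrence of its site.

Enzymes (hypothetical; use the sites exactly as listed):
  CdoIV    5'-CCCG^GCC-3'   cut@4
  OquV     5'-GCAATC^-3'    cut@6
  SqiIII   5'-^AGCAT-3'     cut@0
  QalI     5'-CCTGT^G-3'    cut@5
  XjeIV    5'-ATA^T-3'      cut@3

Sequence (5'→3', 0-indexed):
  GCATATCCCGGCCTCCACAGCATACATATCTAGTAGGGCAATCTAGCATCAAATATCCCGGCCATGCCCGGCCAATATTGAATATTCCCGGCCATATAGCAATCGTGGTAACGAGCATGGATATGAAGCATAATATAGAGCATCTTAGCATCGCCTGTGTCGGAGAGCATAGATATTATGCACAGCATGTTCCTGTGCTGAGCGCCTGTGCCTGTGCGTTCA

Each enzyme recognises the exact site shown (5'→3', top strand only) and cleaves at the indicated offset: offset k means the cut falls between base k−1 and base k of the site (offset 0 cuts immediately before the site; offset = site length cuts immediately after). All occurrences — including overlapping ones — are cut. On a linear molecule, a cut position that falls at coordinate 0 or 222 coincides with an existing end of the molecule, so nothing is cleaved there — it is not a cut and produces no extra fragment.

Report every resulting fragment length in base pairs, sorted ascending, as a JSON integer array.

Site scan:
  CdoIV CCCGGCC/4: at [6, 56, 66, 86] ⇒ [10, 60, 70, 90]
  OquV GCAATC/6: at [37, 98] ⇒ [43, 104]
  SqiIII AGCAT/0: at [18, 44, 113, 126, 138, 146, 165, 183] ⇒ [18, 44, 113, 126, 138, 146, 165, 183]
  QalI CCTGTG/5: at [153, 191, 204, 210] ⇒ [158, 196, 209, 215]
  XjeIV ATAT/3: at [2, 25, 52, 74, 81, 93, 120, 132, 172] ⇒ [5, 28, 55, 77, 84, 96, 123, 135, 175]

Pooled cuts: [5, 10, 18, 28, 43, 44, 55, 60, 70, 77, 84, 90, 96, 104, 113, 123, 126, 135, 138, 146, 158, 165, 175, 183, 196, 209, 215]

Fragments:
  [0,5): 5 bp
  [5,10): 5 bp
  [10,18): 8 bp
  [18,28): 10 bp
  [28,43): 15 bp
  [43,44): 1 bp
  [44,55): 11 bp
  [55,60): 5 bp
  [60,70): 10 bp
  [70,77): 7 bp
  [77,84): 7 bp
  [84,90): 6 bp
  [90,96): 6 bp
  [96,104): 8 bp
  [104,113): 9 bp
  [113,123): 10 bp
  [123,126): 3 bp
  [126,135): 9 bp
  [135,138): 3 bp
  [138,146): 8 bp
  [146,158): 12 bp
  [158,165): 7 bp
  [165,175): 10 bp
  [175,183): 8 bp
  [183,196): 13 bp
  [196,209): 13 bp
  [209,215): 6 bp
  [215,222): 7 bp

[1,3,3,5,5,5,6,6,6,7,7,7,7,8,8,8,8,9,9,10,10,10,10,11,12,13,13,15]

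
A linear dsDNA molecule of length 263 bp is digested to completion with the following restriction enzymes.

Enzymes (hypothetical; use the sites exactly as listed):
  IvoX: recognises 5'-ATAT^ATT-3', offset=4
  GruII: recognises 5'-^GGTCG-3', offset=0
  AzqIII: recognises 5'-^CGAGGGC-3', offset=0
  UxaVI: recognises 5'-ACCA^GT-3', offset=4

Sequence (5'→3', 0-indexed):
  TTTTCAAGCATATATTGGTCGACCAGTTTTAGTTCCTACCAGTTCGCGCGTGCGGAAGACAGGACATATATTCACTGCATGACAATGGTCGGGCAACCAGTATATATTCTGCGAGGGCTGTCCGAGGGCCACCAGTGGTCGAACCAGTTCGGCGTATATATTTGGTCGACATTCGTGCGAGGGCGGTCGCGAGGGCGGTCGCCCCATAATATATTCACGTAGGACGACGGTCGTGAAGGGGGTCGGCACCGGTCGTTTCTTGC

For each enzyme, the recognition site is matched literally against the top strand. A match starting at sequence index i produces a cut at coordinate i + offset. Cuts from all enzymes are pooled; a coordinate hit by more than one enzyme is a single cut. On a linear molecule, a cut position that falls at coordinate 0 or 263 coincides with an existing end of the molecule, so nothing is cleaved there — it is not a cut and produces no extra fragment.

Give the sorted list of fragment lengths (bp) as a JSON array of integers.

[2,3,4,5,6,6,7,7,9,10,10,11,12,12,13,13,13,13,14,16,16,16,17,28]

Per-enzyme occurrences:
  IvoX (ATATATT, off=4): starts [9, 65, 101, 155, 208] → cuts [13, 69, 105, 159, 212]
  GruII (GGTCG, off=0): starts [16, 86, 136, 163, 184, 196, 228, 240, 250] → cuts [16, 86, 136, 163, 184, 196, 228, 240, 250]
  AzqIII (CGAGGGC, off=0): starts [111, 122, 177, 189] → cuts [111, 122, 177, 189]
  UxaVI (ACCAGT, off=4): starts [21, 37, 95, 130, 142] → cuts [25, 41, 99, 134, 146]

All cut coordinates (distinct, sorted): [13, 16, 25, 41, 69, 86, 99, 105, 111, 122, 134, 136, 146, 159, 163, 177, 184, 189, 196, 212, 228, 240, 250]

Fragment lengths:
  [0,13): 13 bp
  [13,16): 3 bp
  [16,25): 9 bp
  [25,41): 16 bp
  [41,69): 28 bp
  [69,86): 17 bp
  [86,99): 13 bp
  [99,105): 6 bp
  [105,111): 6 bp
  [111,122): 11 bp
  [122,134): 12 bp
  [134,136): 2 bp
  [136,146): 10 bp
  [146,159): 13 bp
  [159,163): 4 bp
  [163,177): 14 bp
  [177,184): 7 bp
  [184,189): 5 bp
  [189,196): 7 bp
  [196,212): 16 bp
  [212,228): 16 bp
  [228,240): 12 bp
  [240,250): 10 bp
  [250,263): 13 bp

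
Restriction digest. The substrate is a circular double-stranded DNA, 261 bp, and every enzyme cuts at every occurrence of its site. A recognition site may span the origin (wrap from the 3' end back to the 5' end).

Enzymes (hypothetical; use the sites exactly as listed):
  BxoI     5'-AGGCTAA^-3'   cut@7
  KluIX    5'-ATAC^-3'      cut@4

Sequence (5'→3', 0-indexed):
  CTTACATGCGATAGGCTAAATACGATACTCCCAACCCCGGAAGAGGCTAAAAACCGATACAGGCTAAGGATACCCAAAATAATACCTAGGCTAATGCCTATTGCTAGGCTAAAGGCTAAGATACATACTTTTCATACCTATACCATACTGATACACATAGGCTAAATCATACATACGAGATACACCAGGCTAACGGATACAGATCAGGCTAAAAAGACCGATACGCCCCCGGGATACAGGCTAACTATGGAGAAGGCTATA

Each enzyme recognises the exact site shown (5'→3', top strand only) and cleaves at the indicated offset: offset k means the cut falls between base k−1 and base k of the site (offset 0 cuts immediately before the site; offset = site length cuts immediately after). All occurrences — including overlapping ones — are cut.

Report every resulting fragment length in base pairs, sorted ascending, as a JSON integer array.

Site scan:
  BxoI (AGGCTAA, off=7): starts [12, 43, 60, 87, 105, 112, 158, 186, 205, 237] → cuts [19, 50, 67, 94, 112, 119, 165, 193, 212, 244]
  KluIX (ATAC, off=4): starts [19, 24, 56, 69, 81, 120, 124, 133, 139, 144, 150, 168, 172, 179, 196, 220, 233, 258] → cuts [1, 23, 28, 60, 73, 85, 124, 128, 137, 143, 148, 154, 172, 176, 183, 200, 224, 237]

All cut coordinates (distinct, sorted): [1, 19, 23, 28, 50, 60, 67, 73, 85, 94, 112, 119, 124, 128, 137, 143, 148, 154, 165, 172, 176, 183, 193, 200, 212, 224, 237, 244]

Fragments:
  1→19: 18 bp
  19→23: 4 bp
  23→28: 5 bp
  28→50: 22 bp
  50→60: 10 bp
  60→67: 7 bp
  67→73: 6 bp
  73→85: 12 bp
  85→94: 9 bp
  94→112: 18 bp
  112→119: 7 bp
  119→124: 5 bp
  124→128: 4 bp
  128→137: 9 bp
  137→143: 6 bp
  143→148: 5 bp
  148→154: 6 bp
  154→165: 11 bp
  165→172: 7 bp
  172→176: 4 bp
  176→183: 7 bp
  183→193: 10 bp
  193→200: 7 bp
  200→212: 12 bp
  212→224: 12 bp
  224→237: 13 bp
  237→244: 7 bp
  244→1 (wrap): 261-244+1 = 18 bp

[4,4,4,5,5,5,6,6,6,7,7,7,7,7,7,9,9,10,10,11,12,12,12,13,18,18,18,22]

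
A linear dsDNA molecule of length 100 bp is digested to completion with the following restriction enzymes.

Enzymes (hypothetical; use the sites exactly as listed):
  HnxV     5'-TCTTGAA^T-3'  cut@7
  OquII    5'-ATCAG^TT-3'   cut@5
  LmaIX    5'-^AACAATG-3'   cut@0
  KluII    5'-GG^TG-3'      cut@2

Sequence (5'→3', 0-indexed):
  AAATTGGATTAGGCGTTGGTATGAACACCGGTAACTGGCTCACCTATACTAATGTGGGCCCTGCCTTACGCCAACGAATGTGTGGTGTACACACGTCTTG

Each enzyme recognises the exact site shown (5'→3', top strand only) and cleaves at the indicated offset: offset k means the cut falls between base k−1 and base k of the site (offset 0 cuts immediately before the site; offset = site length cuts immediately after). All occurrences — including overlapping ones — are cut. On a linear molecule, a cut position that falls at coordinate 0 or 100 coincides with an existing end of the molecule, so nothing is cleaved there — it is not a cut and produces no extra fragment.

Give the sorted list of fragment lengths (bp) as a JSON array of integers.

[15,85]

Scan for sites:
  HnxV (TCTTGAAT, off=7): no sites
  OquII (ATCAGTT, off=5): no sites
  LmaIX (AACAATG, off=0): no sites
  KluII GGTG/2: at [83] ⇒ [85]

Pooled cuts: [85]

Fragment lengths:
  [0,85): 85 bp
  [85,100): 15 bp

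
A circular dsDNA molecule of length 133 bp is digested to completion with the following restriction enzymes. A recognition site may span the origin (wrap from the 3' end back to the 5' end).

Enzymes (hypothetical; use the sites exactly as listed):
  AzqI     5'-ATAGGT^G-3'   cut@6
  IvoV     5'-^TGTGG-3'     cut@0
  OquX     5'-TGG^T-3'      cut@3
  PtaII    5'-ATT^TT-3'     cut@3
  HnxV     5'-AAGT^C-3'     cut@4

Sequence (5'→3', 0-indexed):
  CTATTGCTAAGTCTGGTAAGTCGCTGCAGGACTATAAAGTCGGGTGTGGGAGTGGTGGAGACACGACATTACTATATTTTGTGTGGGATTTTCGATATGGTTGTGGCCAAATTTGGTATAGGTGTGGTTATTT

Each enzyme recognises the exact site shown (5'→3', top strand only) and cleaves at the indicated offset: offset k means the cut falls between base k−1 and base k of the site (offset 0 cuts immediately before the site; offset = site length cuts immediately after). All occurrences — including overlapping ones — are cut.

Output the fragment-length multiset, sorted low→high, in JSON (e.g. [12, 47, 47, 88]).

[1,1,3,4,4,4,5,6,9,10,11,15,18,19,23]

Site scan:
  AzqI ATAGGTG/6: at [117] ⇒ [123]
  IvoV TGTGG/0: at [44, 81, 101, 122] ⇒ [44, 81, 101, 122]
  OquX TGGT/3: at [13, 52, 97, 113, 124] ⇒ [16, 55, 100, 116, 127]
  PtaII ATTTT/3: at [75, 87] ⇒ [78, 90]
  HnxV AAGTC/4: at [8, 17, 36] ⇒ [12, 21, 40]

All cut coordinates (distinct, sorted): [12, 16, 21, 40, 44, 55, 78, 81, 90, 100, 101, 116, 122, 123, 127]

Fragments:
  12→16: 4 bp
  16→21: 5 bp
  21→40: 19 bp
  40→44: 4 bp
  44→55: 11 bp
  55→78: 23 bp
  78→81: 3 bp
  81→90: 9 bp
  90→100: 10 bp
  100→101: 1 bp
  101→116: 15 bp
  116→122: 6 bp
  122→123: 1 bp
  123→127: 4 bp
  127→12 (wrap): 133-127+12 = 18 bp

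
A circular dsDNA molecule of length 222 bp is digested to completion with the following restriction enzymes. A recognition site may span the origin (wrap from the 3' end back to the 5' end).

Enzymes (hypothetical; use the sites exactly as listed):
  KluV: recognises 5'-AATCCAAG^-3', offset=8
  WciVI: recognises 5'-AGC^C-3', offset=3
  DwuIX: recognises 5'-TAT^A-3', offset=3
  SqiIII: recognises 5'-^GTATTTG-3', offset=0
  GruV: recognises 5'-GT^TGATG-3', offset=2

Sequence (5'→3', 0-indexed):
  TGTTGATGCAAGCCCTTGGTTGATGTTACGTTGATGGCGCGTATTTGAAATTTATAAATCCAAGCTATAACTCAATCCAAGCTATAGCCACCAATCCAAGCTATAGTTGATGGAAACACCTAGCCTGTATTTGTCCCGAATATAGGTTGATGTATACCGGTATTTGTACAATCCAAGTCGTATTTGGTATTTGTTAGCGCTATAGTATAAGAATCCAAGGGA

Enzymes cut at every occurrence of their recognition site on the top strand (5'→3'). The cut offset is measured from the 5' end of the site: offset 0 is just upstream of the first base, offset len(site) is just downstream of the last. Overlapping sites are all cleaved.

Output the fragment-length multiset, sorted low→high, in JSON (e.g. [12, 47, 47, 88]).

[2,2,3,3,4,4,4,4,4,5,6,7,7,8,9,9,10,11,11,12,13,15,17,17,17,18]

Site scan:
  KluV AATCCAAG/8: at [56, 73, 92, 169, 211] ⇒ [64, 81, 100, 177, 219]
  WciVI AGCC/3: at [10, 85, 121] ⇒ [13, 88, 124]
  DwuIX TATA/3: at [52, 65, 82, 101, 140, 152, 200, 205] ⇒ [55, 68, 85, 104, 143, 155, 203, 208]
  SqiIII GTATTTG/0: at [40, 126, 159, 179, 186] ⇒ [40, 126, 159, 179, 186]
  GruV GTTGATG/2: at [1, 18, 29, 105, 145] ⇒ [3, 20, 31, 107, 147]

All cut coordinates (distinct, sorted): [3, 13, 20, 31, 40, 55, 64, 68, 81, 85, 88, 100, 104, 107, 124, 126, 143, 147, 155, 159, 177, 179, 186, 203, 208, 219]

Fragment lengths:
  3→13: 10 bp
  13→20: 7 bp
  20→31: 11 bp
  31→40: 9 bp
  40→55: 15 bp
  55→64: 9 bp
  64→68: 4 bp
  68→81: 13 bp
  81→85: 4 bp
  85→88: 3 bp
  88→100: 12 bp
  100→104: 4 bp
  104→107: 3 bp
  107→124: 17 bp
  124→126: 2 bp
  126→143: 17 bp
  143→147: 4 bp
  147→155: 8 bp
  155→159: 4 bp
  159→177: 18 bp
  177→179: 2 bp
  179→186: 7 bp
  186→203: 17 bp
  203→208: 5 bp
  208→219: 11 bp
  219→3 (wrap): 222-219+3 = 6 bp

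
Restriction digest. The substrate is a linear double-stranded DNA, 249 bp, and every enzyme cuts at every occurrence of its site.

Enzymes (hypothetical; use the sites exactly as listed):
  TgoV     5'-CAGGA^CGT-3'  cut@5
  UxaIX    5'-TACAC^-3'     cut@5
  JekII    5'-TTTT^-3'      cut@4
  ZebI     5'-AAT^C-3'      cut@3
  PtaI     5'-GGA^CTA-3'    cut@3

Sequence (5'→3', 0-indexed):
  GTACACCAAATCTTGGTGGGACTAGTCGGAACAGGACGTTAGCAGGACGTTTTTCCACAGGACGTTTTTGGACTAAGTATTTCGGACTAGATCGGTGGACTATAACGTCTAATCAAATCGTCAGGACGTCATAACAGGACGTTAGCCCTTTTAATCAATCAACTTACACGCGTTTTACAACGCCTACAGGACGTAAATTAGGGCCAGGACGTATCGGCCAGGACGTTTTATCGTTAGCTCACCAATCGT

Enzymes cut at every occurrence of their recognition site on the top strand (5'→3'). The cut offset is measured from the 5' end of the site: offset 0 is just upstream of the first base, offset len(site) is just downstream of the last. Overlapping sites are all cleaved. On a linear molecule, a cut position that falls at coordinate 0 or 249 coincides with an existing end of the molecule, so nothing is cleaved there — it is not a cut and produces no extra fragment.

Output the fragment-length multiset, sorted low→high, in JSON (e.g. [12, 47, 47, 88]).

[1,1,3,3,3,4,5,5,6,6,6,6,7,8,8,10,10,11,13,13,13,14,14,14,15,15,17,18]

Scan for sites:
  TgoV (CAGGACGT, off=5): starts [31, 42, 57, 121, 134, 186, 204, 218] → cuts [36, 47, 62, 126, 139, 191, 209, 223]
  UxaIX (TACAC, off=5): starts [1, 164] → cuts [6, 169]
  JekII (TTTT, off=4): starts [49, 50, 64, 65, 148, 172, 225] → cuts [53, 54, 68, 69, 152, 176, 229]
  ZebI (AATC, off=3): starts [8, 110, 115, 152, 156, 243] → cuts [11, 113, 118, 155, 159, 246]
  PtaI (GGACTA, off=3): starts [18, 69, 83, 96] → cuts [21, 72, 86, 99]

All cut coordinates (distinct, sorted): [6, 11, 21, 36, 47, 53, 54, 62, 68, 69, 72, 86, 99, 113, 118, 126, 139, 152, 155, 159, 169, 176, 191, 209, 223, 229, 246]

Fragments:
  [0,6): 6 bp
  [6,11): 5 bp
  [11,21): 10 bp
  [21,36): 15 bp
  [36,47): 11 bp
  [47,53): 6 bp
  [53,54): 1 bp
  [54,62): 8 bp
  [62,68): 6 bp
  [68,69): 1 bp
  [69,72): 3 bp
  [72,86): 14 bp
  [86,99): 13 bp
  [99,113): 14 bp
  [113,118): 5 bp
  [118,126): 8 bp
  [126,139): 13 bp
  [139,152): 13 bp
  [152,155): 3 bp
  [155,159): 4 bp
  [159,169): 10 bp
  [169,176): 7 bp
  [176,191): 15 bp
  [191,209): 18 bp
  [209,223): 14 bp
  [223,229): 6 bp
  [229,246): 17 bp
  [246,249): 3 bp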